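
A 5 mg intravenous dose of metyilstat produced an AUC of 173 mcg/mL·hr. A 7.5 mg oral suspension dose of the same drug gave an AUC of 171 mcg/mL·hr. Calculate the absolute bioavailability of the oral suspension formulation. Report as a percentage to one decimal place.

F = (AUC_ev / D_ev) / (AUC_iv / D_iv)
  = (171/7.5) / (173/5)
  = 22.8 / 34.6 = 0.6590
  = 65.90%

F = 65.9%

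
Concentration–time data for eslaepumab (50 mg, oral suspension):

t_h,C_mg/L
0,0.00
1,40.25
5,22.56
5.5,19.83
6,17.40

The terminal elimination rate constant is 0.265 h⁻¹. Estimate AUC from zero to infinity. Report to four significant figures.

Trapezoidal AUC_0→6:
  [0→1]: (0.00+40.25)/2 × 1 = 20.125
  [1→5]: (40.25+22.56)/2 × 4 = 125.62
  [5→5.5]: (22.56+19.83)/2 × 0.5 = 10.5975
  [5.5→6]: (19.83+17.40)/2 × 0.5 = 9.3075
  Sum = 165.65 mg/L·h
Extrapolated tail: C_last / k_e = 17.40 / 0.265 = 65.660
AUC_0→∞ = 165.65 + 65.660 = 231.31 mg/L·h

AUC = 231.3 mg/L·h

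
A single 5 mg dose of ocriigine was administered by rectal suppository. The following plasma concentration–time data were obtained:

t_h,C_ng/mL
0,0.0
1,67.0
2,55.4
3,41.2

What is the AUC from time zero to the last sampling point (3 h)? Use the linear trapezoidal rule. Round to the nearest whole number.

Trapezoidal AUC_0→3:
  [0→1]: (0.0+67.0)/2 × 1 = 33.5
  [1→2]: (67.0+55.4)/2 × 1 = 61.2
  [2→3]: (55.4+41.2)/2 × 1 = 48.3
  Sum = 143.0 ng/mL·h

AUC = 143 ng/mL·h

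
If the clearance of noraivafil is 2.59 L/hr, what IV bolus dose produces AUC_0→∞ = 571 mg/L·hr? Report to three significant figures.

Dose = 1480 mg

Dose_iv = CL × AUC_0→∞
     = 2.59 × 571 = 1478.89 mg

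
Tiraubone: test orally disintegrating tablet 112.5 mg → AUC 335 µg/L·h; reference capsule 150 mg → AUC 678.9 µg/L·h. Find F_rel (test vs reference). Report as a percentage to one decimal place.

F_rel = 65.8%

F_rel = (AUC_test/D_test) / (AUC_ref/D_ref)
      = (335/112.5) / (678.9/150)
      = 2.97778 / 4.526 = 0.6579 = 65.79%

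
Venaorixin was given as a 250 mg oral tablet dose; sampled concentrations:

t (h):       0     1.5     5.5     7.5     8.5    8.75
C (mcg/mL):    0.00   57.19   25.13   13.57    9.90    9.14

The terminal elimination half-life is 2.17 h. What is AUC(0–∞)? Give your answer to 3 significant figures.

Trapezoidal AUC_0→8.75:
  [0→1.5]: (0.00+57.19)/2 × 1.5 = 42.8925
  [1.5→5.5]: (57.19+25.13)/2 × 4 = 164.64
  [5.5→7.5]: (25.13+13.57)/2 × 2 = 38.7
  [7.5→8.5]: (13.57+9.90)/2 × 1 = 11.735
  [8.5→8.75]: (9.90+9.14)/2 × 0.25 = 2.38
  Sum = 260.3475 mcg/mL·h
k_e = ln2 / t½ = 0.693147 / 2.17 = 0.3194 h^-1
Extrapolated tail: C_last / k_e = 9.14 / 0.3194 = 28.616
AUC_0→∞ = 260.3475 + 28.616 = 288.9635 mcg/mL·h

AUC = 289 mcg/mL·h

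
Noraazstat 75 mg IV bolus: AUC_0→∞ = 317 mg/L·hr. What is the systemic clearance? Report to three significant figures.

CL = 0.237 L/hr

CL = Dose_iv / AUC_0→∞
   = 75 / 317 = 0.236593 L/hr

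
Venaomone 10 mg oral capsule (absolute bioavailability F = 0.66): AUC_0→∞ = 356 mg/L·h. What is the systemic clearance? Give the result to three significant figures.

CL = F × Dose / AUC_0→∞
   = 0.66 × 10 / 356 = 0.0185393 L/h

CL = 0.0185 L/h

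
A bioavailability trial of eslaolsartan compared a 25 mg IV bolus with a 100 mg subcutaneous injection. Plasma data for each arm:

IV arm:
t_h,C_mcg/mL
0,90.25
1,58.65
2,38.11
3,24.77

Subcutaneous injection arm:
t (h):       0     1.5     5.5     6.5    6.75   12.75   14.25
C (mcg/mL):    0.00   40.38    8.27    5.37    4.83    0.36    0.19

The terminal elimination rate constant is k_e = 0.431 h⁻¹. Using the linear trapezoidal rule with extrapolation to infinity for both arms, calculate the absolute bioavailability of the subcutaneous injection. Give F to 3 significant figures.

Trapezoidal AUC_0→3 (IV):
  [0→1]: (90.25+58.65)/2 × 1 = 74.45
  [1→2]: (58.65+38.11)/2 × 1 = 48.38
  [2→3]: (38.11+24.77)/2 × 1 = 31.44
  Sum = 154.27 mcg/mL·h
IV tail: 24.77/0.431 = 57.471; AUC_iv,0→∞ = 154.27 + 57.471 = 211.741 mcg/mL·h
Trapezoidal AUC_0→14.25 (subcutaneous injection):
  [0→1.5]: (0.00+40.38)/2 × 1.5 = 30.285
  [1.5→5.5]: (40.38+8.27)/2 × 4 = 97.3
  [5.5→6.5]: (8.27+5.37)/2 × 1 = 6.82
  [6.5→6.75]: (5.37+4.83)/2 × 0.25 = 1.275
  [6.75→12.75]: (4.83+0.36)/2 × 6 = 15.57
  [12.75→14.25]: (0.36+0.19)/2 × 1.5 = 0.4125
  Sum = 151.6625 mcg/mL·h
subcutaneous injection tail: 0.19/0.431 = 0.441; AUC_ev,0→∞ = 151.6625 + 0.441 = 152.1035 mcg/mL·h
F = (AUC_ev/D_ev)/(AUC_iv/D_iv) = (152.1035/100)/(211.741/25) = 1.521035/8.46964 = 0.1796

F = 0.180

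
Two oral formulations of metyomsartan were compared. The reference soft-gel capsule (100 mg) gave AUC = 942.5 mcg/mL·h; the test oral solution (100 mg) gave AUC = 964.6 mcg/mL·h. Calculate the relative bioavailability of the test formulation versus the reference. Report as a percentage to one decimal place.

F_rel = 102.3%

F_rel = (AUC_test/D_test) / (AUC_ref/D_ref)
      = (964.6/100) / (942.5/100)
      = 9.646 / 9.425 = 1.0234 = 102.34%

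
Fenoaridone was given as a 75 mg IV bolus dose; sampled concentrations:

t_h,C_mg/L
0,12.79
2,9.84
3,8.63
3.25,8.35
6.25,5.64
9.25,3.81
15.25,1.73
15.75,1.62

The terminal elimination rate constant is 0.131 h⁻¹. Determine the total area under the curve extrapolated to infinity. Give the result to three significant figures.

Trapezoidal AUC_0→15.75:
  [0→2]: (12.79+9.84)/2 × 2 = 22.63
  [2→3]: (9.84+8.63)/2 × 1 = 9.235
  [3→3.25]: (8.63+8.35)/2 × 0.25 = 2.1225
  [3.25→6.25]: (8.35+5.64)/2 × 3 = 20.985
  [6.25→9.25]: (5.64+3.81)/2 × 3 = 14.175
  [9.25→15.25]: (3.81+1.73)/2 × 6 = 16.62
  [15.25→15.75]: (1.73+1.62)/2 × 0.5 = 0.8375
  Sum = 86.605 mg/L·h
Extrapolated tail: C_last / k_e = 1.62 / 0.131 = 12.366
AUC_0→∞ = 86.605 + 12.366 = 98.971 mg/L·h

AUC = 99.0 mg/L·h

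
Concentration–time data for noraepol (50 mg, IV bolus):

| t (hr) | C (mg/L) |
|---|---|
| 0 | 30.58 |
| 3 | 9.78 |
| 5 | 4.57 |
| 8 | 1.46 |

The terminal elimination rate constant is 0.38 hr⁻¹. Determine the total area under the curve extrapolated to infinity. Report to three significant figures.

Trapezoidal AUC_0→8:
  [0→3]: (30.58+9.78)/2 × 3 = 60.54
  [3→5]: (9.78+4.57)/2 × 2 = 14.35
  [5→8]: (4.57+1.46)/2 × 3 = 9.045
  Sum = 83.935 mg/L·hr
Extrapolated tail: C_last / k_e = 1.46 / 0.38 = 3.842
AUC_0→∞ = 83.935 + 3.842 = 87.777 mg/L·hr

AUC = 87.8 mg/L·hr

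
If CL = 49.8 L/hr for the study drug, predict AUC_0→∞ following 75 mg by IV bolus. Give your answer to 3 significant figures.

AUC_0→∞ = Dose_iv / CL
        = 75 / 49.8 = 1.50602 mg/L·hr

AUC = 1.51 mg/L·hr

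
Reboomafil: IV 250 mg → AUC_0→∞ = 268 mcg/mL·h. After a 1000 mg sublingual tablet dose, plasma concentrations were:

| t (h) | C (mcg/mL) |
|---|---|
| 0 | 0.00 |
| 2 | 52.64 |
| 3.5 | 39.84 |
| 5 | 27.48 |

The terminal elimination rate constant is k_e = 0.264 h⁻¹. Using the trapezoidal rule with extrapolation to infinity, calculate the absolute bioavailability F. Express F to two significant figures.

F = 0.26

Trapezoidal AUC_0→5 (sublingual tablet):
  [0→2]: (0.00+52.64)/2 × 2 = 52.64
  [2→3.5]: (52.64+39.84)/2 × 1.5 = 69.36
  [3.5→5]: (39.84+27.48)/2 × 1.5 = 50.49
  Sum = 172.49 mcg/mL·h
Tail: C_last/k_e = 27.48/0.264 = 104.091
AUC_0→∞ (sublingual tablet) = 172.49 + 104.091 = 276.581 mcg/mL·h
F = (AUC_ev/D_ev)/(AUC_iv/D_iv) = (276.581/1000)/(268/250) = 0.276581/1.072 = 0.2580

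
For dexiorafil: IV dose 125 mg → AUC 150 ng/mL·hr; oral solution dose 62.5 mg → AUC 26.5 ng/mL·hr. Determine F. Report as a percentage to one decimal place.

F = (AUC_ev / D_ev) / (AUC_iv / D_iv)
  = (26.5/62.5) / (150/125)
  = 0.424 / 1.2 = 0.3533
  = 35.33%

F = 35.3%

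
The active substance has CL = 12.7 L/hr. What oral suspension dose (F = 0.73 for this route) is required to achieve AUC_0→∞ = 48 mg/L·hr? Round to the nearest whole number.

Dose = CL × AUC_0→∞ / F
     = 12.7 × 48 / 0.73 = 835.068 mg

Dose = 835 mg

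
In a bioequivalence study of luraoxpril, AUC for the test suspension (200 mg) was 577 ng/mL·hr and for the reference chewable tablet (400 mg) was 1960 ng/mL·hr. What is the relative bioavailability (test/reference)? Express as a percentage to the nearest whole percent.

F_rel = (AUC_test/D_test) / (AUC_ref/D_ref)
      = (577/200) / (1960/400)
      = 2.885 / 4.9 = 0.5888 = 58.88%

F_rel = 59%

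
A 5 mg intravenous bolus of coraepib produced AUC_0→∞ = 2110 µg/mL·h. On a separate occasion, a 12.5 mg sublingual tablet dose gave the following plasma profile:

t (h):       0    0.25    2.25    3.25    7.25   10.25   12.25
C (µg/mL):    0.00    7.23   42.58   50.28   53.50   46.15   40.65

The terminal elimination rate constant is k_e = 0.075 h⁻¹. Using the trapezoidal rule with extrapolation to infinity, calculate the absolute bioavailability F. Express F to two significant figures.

F = 0.21

Trapezoidal AUC_0→12.25 (sublingual tablet):
  [0→0.25]: (0.00+7.23)/2 × 0.25 = 0.90375
  [0.25→2.25]: (7.23+42.58)/2 × 2 = 49.81
  [2.25→3.25]: (42.58+50.28)/2 × 1 = 46.43
  [3.25→7.25]: (50.28+53.50)/2 × 4 = 207.56
  [7.25→10.25]: (53.50+46.15)/2 × 3 = 149.475
  [10.25→12.25]: (46.15+40.65)/2 × 2 = 86.8
  Sum = 540.97875 µg/mL·h
Tail: C_last/k_e = 40.65/0.075 = 542.000
AUC_0→∞ (sublingual tablet) = 540.97875 + 542.000 = 1082.97875 µg/mL·h
F = (AUC_ev/D_ev)/(AUC_iv/D_iv) = (1082.97875/12.5)/(2110/5) = 86.6383/422 = 0.2053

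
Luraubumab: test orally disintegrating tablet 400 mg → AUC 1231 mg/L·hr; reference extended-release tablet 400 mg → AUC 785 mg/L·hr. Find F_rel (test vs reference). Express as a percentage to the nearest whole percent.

F_rel = 157%

F_rel = (AUC_test/D_test) / (AUC_ref/D_ref)
      = (1231/400) / (785/400)
      = 3.0775 / 1.9625 = 1.5682 = 156.82%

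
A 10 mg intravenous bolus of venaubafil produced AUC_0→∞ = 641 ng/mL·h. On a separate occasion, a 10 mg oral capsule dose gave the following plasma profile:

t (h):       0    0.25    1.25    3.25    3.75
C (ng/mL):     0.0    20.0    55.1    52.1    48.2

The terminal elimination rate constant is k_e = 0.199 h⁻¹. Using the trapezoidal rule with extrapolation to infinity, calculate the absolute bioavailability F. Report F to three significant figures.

Trapezoidal AUC_0→3.75 (oral capsule):
  [0→0.25]: (0.0+20.0)/2 × 0.25 = 2.5
  [0.25→1.25]: (20.0+55.1)/2 × 1 = 37.55
  [1.25→3.25]: (55.1+52.1)/2 × 2 = 107.2
  [3.25→3.75]: (52.1+48.2)/2 × 0.5 = 25.075
  Sum = 172.325 ng/mL·h
Tail: C_last/k_e = 48.2/0.199 = 242.211
AUC_0→∞ (oral capsule) = 172.325 + 242.211 = 414.536 ng/mL·h
F = (AUC_ev/D_ev)/(AUC_iv/D_iv) = (414.536/10)/(641/10) = 41.4536/64.1 = 0.6467

F = 0.647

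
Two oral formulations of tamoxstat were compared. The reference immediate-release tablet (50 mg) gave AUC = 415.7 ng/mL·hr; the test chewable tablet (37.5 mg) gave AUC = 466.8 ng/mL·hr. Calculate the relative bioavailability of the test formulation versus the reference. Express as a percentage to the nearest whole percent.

F_rel = (AUC_test/D_test) / (AUC_ref/D_ref)
      = (466.8/37.5) / (415.7/50)
      = 12.448 / 8.314 = 1.4972 = 149.72%

F_rel = 150%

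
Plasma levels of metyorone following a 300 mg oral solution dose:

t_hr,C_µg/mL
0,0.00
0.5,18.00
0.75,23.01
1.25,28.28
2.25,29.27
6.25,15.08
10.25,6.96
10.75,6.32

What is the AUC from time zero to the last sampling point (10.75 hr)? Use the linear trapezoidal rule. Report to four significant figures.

Trapezoidal AUC_0→10.75:
  [0→0.5]: (0.00+18.00)/2 × 0.5 = 4.5
  [0.5→0.75]: (18.00+23.01)/2 × 0.25 = 5.12625
  [0.75→1.25]: (23.01+28.28)/2 × 0.5 = 12.8225
  [1.25→2.25]: (28.28+29.27)/2 × 1 = 28.775
  [2.25→6.25]: (29.27+15.08)/2 × 4 = 88.7
  [6.25→10.25]: (15.08+6.96)/2 × 4 = 44.08
  [10.25→10.75]: (6.96+6.32)/2 × 0.5 = 3.32
  Sum = 187.32375 µg/mL·hr

AUC = 187.3 µg/mL·hr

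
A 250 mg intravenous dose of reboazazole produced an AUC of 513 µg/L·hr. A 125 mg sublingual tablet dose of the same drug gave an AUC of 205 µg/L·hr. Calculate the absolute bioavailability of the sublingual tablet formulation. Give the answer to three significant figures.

F = (AUC_ev / D_ev) / (AUC_iv / D_iv)
  = (205/125) / (513/250)
  = 1.64 / 2.052 = 0.7992

F = 0.799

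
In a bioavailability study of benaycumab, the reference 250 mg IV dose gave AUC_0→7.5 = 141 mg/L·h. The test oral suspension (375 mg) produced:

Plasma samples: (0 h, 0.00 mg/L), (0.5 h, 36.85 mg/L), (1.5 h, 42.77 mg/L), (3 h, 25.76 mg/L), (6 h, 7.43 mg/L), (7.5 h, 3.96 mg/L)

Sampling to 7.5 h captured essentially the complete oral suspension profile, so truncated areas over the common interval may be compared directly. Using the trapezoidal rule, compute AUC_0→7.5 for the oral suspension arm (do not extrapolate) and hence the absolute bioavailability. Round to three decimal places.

Trapezoidal AUC_0→7.5 (oral suspension):
  [0→0.5]: (0.00+36.85)/2 × 0.5 = 9.2125
  [0.5→1.5]: (36.85+42.77)/2 × 1 = 39.81
  [1.5→3]: (42.77+25.76)/2 × 1.5 = 51.3975
  [3→6]: (25.76+7.43)/2 × 3 = 49.785
  [6→7.5]: (7.43+3.96)/2 × 1.5 = 8.5425
  Sum = 158.7475 mg/L·h
F = (AUC_ev/D_ev)/(AUC_iv/D_iv) = (158.7475/375)/(141/250) = 0.423327/0.564 = 0.7506

F = 0.751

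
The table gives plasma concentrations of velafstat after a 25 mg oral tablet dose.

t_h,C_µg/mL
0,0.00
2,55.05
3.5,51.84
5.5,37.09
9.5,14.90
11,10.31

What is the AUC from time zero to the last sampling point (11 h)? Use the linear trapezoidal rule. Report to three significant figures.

Trapezoidal AUC_0→11:
  [0→2]: (0.00+55.05)/2 × 2 = 55.05
  [2→3.5]: (55.05+51.84)/2 × 1.5 = 80.1675
  [3.5→5.5]: (51.84+37.09)/2 × 2 = 88.93
  [5.5→9.5]: (37.09+14.90)/2 × 4 = 103.98
  [9.5→11]: (14.90+10.31)/2 × 1.5 = 18.9075
  Sum = 347.035 µg/mL·h

AUC = 347 µg/mL·h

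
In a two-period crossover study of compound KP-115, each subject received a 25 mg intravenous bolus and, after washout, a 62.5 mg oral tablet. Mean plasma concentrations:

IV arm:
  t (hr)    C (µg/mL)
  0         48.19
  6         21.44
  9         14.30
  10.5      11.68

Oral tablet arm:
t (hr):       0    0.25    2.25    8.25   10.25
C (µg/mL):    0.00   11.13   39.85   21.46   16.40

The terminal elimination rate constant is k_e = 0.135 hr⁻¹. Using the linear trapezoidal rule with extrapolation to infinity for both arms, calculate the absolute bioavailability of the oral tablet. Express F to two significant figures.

Trapezoidal AUC_0→10.5 (IV):
  [0→6]: (48.19+21.44)/2 × 6 = 208.89
  [6→9]: (21.44+14.30)/2 × 3 = 53.61
  [9→10.5]: (14.30+11.68)/2 × 1.5 = 19.485
  Sum = 281.985 µg/mL·hr
IV tail: 11.68/0.135 = 86.519; AUC_iv,0→∞ = 281.985 + 86.519 = 368.504 µg/mL·hr
Trapezoidal AUC_0→10.25 (oral tablet):
  [0→0.25]: (0.00+11.13)/2 × 0.25 = 1.39125
  [0.25→2.25]: (11.13+39.85)/2 × 2 = 50.98
  [2.25→8.25]: (39.85+21.46)/2 × 6 = 183.93
  [8.25→10.25]: (21.46+16.40)/2 × 2 = 37.86
  Sum = 274.16125 µg/mL·hr
oral tablet tail: 16.40/0.135 = 121.481; AUC_ev,0→∞ = 274.16125 + 121.481 = 395.64225 µg/mL·hr
F = (AUC_ev/D_ev)/(AUC_iv/D_iv) = (395.64225/62.5)/(368.504/25) = 6.330276/14.74016 = 0.4295

F = 0.43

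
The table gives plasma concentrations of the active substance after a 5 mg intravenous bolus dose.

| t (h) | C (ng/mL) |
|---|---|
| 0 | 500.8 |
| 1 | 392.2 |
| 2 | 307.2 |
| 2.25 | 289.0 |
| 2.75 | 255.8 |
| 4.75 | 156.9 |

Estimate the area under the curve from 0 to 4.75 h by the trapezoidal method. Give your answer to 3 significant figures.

AUC = 1420 ng/mL·h

Trapezoidal AUC_0→4.75:
  [0→1]: (500.8+392.2)/2 × 1 = 446.5
  [1→2]: (392.2+307.2)/2 × 1 = 349.7
  [2→2.25]: (307.2+289.0)/2 × 0.25 = 74.525
  [2.25→2.75]: (289.0+255.8)/2 × 0.5 = 136.2
  [2.75→4.75]: (255.8+156.9)/2 × 2 = 412.7
  Sum = 1419.625 ng/mL·h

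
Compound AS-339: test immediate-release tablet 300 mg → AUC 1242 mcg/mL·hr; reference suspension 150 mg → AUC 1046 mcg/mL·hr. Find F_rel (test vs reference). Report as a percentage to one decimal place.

F_rel = (AUC_test/D_test) / (AUC_ref/D_ref)
      = (1242/300) / (1046/150)
      = 4.14 / 6.97333 = 0.5937 = 59.37%

F_rel = 59.4%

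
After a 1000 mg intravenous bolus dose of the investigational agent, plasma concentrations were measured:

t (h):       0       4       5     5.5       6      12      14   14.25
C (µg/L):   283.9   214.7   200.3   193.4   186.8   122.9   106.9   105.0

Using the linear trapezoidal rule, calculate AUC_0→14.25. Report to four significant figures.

Trapezoidal AUC_0→14.25:
  [0→4]: (283.9+214.7)/2 × 4 = 997.2
  [4→5]: (214.7+200.3)/2 × 1 = 207.5
  [5→5.5]: (200.3+193.4)/2 × 0.5 = 98.425
  [5.5→6]: (193.4+186.8)/2 × 0.5 = 95.05
  [6→12]: (186.8+122.9)/2 × 6 = 929.1
  [12→14]: (122.9+106.9)/2 × 2 = 229.8
  [14→14.25]: (106.9+105.0)/2 × 0.25 = 26.4875
  Sum = 2583.5625 µg/L·h

AUC = 2584 µg/L·h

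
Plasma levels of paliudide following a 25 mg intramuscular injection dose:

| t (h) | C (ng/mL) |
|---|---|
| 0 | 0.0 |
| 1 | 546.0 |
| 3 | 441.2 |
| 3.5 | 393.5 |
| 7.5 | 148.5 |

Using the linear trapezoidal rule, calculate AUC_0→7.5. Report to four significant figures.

AUC = 2553 ng/mL·h

Trapezoidal AUC_0→7.5:
  [0→1]: (0.0+546.0)/2 × 1 = 273.0
  [1→3]: (546.0+441.2)/2 × 2 = 987.2
  [3→3.5]: (441.2+393.5)/2 × 0.5 = 208.675
  [3.5→7.5]: (393.5+148.5)/2 × 4 = 1084.0
  Sum = 2552.875 ng/mL·h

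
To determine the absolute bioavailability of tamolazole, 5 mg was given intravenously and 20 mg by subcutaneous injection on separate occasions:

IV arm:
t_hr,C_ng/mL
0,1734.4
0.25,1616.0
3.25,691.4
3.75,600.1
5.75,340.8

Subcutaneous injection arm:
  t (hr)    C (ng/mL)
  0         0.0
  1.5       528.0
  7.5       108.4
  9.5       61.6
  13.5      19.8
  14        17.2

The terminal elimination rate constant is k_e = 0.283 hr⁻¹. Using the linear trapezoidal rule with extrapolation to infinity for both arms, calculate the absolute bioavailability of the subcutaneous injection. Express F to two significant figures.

F = 0.11

Trapezoidal AUC_0→5.75 (IV):
  [0→0.25]: (1734.4+1616.0)/2 × 0.25 = 418.8
  [0.25→3.25]: (1616.0+691.4)/2 × 3 = 3461.1
  [3.25→3.75]: (691.4+600.1)/2 × 0.5 = 322.875
  [3.75→5.75]: (600.1+340.8)/2 × 2 = 940.9
  Sum = 5143.675 ng/mL·hr
IV tail: 340.8/0.283 = 1204.240; AUC_iv,0→∞ = 5143.675 + 1204.240 = 6347.915 ng/mL·hr
Trapezoidal AUC_0→14 (subcutaneous injection):
  [0→1.5]: (0.0+528.0)/2 × 1.5 = 396.0
  [1.5→7.5]: (528.0+108.4)/2 × 6 = 1909.2
  [7.5→9.5]: (108.4+61.6)/2 × 2 = 170.0
  [9.5→13.5]: (61.6+19.8)/2 × 4 = 162.8
  [13.5→14]: (19.8+17.2)/2 × 0.5 = 9.25
  Sum = 2647.25 ng/mL·hr
subcutaneous injection tail: 17.2/0.283 = 60.777; AUC_ev,0→∞ = 2647.25 + 60.777 = 2708.027 ng/mL·hr
F = (AUC_ev/D_ev)/(AUC_iv/D_iv) = (2708.027/20)/(6347.915/5) = 135.40135/1269.583 = 0.1067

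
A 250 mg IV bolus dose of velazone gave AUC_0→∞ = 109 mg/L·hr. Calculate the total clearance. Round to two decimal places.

CL = 2.29 L/hr

CL = Dose_iv / AUC_0→∞
   = 250 / 109 = 2.29358 L/hr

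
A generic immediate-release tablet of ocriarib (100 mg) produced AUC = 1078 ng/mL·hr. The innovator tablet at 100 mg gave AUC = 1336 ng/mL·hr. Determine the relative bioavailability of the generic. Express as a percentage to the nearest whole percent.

F_rel = 81%

F_rel = (AUC_test/D_test) / (AUC_ref/D_ref)
      = (1078/100) / (1336/100)
      = 10.78 / 13.36 = 0.8069 = 80.69%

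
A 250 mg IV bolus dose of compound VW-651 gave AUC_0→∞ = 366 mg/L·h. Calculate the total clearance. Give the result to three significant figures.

CL = Dose_iv / AUC_0→∞
   = 250 / 366 = 0.68306 L/h

CL = 0.683 L/h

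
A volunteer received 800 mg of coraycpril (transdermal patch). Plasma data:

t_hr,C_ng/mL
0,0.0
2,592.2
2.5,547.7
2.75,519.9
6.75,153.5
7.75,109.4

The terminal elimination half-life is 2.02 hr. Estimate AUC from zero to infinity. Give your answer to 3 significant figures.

AUC = 2810 ng/mL·hr

Trapezoidal AUC_0→7.75:
  [0→2]: (0.0+592.2)/2 × 2 = 592.2
  [2→2.5]: (592.2+547.7)/2 × 0.5 = 284.975
  [2.5→2.75]: (547.7+519.9)/2 × 0.25 = 133.45
  [2.75→6.75]: (519.9+153.5)/2 × 4 = 1346.8
  [6.75→7.75]: (153.5+109.4)/2 × 1 = 131.45
  Sum = 2488.875 ng/mL·hr
k_e = ln2 / t½ = 0.693147 / 2.02 = 0.3431 hr^-1
Extrapolated tail: C_last / k_e = 109.4 / 0.3431 = 318.857
AUC_0→∞ = 2488.875 + 318.857 = 2807.732 ng/mL·hr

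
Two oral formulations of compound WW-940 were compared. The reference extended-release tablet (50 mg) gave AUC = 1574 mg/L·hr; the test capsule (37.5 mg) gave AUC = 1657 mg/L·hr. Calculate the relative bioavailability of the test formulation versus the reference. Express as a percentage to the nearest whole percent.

F_rel = (AUC_test/D_test) / (AUC_ref/D_ref)
      = (1657/37.5) / (1574/50)
      = 44.1867 / 31.48 = 1.4036 = 140.36%

F_rel = 140%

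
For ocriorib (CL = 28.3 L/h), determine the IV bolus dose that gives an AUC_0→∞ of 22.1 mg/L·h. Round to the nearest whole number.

Dose_iv = CL × AUC_0→∞
     = 28.3 × 22.1 = 625.43 mg

Dose = 625 mg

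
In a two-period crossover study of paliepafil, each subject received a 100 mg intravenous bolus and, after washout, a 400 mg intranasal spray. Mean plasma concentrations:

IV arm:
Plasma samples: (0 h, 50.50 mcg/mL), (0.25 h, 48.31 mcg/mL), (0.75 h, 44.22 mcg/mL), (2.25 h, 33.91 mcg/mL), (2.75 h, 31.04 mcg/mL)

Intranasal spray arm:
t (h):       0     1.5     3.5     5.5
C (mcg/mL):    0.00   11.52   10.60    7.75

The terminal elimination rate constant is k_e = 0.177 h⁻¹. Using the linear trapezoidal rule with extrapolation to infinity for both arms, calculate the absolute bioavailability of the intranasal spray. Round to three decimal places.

F = 0.081

Trapezoidal AUC_0→2.75 (IV):
  [0→0.25]: (50.50+48.31)/2 × 0.25 = 12.35125
  [0.25→0.75]: (48.31+44.22)/2 × 0.5 = 23.1325
  [0.75→2.25]: (44.22+33.91)/2 × 1.5 = 58.5975
  [2.25→2.75]: (33.91+31.04)/2 × 0.5 = 16.2375
  Sum = 110.31875 mcg/mL·h
IV tail: 31.04/0.177 = 175.367; AUC_iv,0→∞ = 110.31875 + 175.367 = 285.68575 mcg/mL·h
Trapezoidal AUC_0→5.5 (intranasal spray):
  [0→1.5]: (0.00+11.52)/2 × 1.5 = 8.64
  [1.5→3.5]: (11.52+10.60)/2 × 2 = 22.12
  [3.5→5.5]: (10.60+7.75)/2 × 2 = 18.35
  Sum = 49.11 mcg/mL·h
intranasal spray tail: 7.75/0.177 = 43.785; AUC_ev,0→∞ = 49.11 + 43.785 = 92.895 mcg/mL·h
F = (AUC_ev/D_ev)/(AUC_iv/D_iv) = (92.895/400)/(285.68575/100) = 0.2322375/2.8568575 = 0.0813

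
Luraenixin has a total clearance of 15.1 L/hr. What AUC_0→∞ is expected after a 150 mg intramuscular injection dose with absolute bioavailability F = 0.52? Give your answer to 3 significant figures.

AUC_0→∞ = F × Dose / CL
        = 0.52 × 150 / 15.1 = 5.16556 mg/L·hr

AUC = 5.17 mg/L·hr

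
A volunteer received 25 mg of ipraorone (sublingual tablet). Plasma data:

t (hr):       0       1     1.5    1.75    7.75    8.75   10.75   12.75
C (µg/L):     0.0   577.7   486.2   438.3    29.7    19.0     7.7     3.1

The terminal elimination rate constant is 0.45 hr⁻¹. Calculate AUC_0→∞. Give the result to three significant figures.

AUC = 2140 µg/L·hr

Trapezoidal AUC_0→12.75:
  [0→1]: (0.0+577.7)/2 × 1 = 288.85
  [1→1.5]: (577.7+486.2)/2 × 0.5 = 265.975
  [1.5→1.75]: (486.2+438.3)/2 × 0.25 = 115.5625
  [1.75→7.75]: (438.3+29.7)/2 × 6 = 1404.0
  [7.75→8.75]: (29.7+19.0)/2 × 1 = 24.35
  [8.75→10.75]: (19.0+7.7)/2 × 2 = 26.7
  [10.75→12.75]: (7.7+3.1)/2 × 2 = 10.8
  Sum = 2136.2375 µg/L·hr
Extrapolated tail: C_last / k_e = 3.1 / 0.45 = 6.889
AUC_0→∞ = 2136.2375 + 6.889 = 2143.1265 µg/L·hr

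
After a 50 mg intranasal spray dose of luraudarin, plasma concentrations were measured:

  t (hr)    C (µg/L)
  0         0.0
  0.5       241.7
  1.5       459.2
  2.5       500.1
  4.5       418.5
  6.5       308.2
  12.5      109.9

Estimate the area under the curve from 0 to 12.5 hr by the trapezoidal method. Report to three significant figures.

Trapezoidal AUC_0→12.5:
  [0→0.5]: (0.0+241.7)/2 × 0.5 = 60.425
  [0.5→1.5]: (241.7+459.2)/2 × 1 = 350.45
  [1.5→2.5]: (459.2+500.1)/2 × 1 = 479.65
  [2.5→4.5]: (500.1+418.5)/2 × 2 = 918.6
  [4.5→6.5]: (418.5+308.2)/2 × 2 = 726.7
  [6.5→12.5]: (308.2+109.9)/2 × 6 = 1254.3
  Sum = 3790.125 µg/L·hr

AUC = 3790 µg/L·hr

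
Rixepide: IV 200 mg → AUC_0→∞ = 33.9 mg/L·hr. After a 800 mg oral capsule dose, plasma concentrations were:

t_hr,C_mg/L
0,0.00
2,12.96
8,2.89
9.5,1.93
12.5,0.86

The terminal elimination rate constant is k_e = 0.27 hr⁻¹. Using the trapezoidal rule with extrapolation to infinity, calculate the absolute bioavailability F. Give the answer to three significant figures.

Trapezoidal AUC_0→12.5 (oral capsule):
  [0→2]: (0.00+12.96)/2 × 2 = 12.96
  [2→8]: (12.96+2.89)/2 × 6 = 47.55
  [8→9.5]: (2.89+1.93)/2 × 1.5 = 3.615
  [9.5→12.5]: (1.93+0.86)/2 × 3 = 4.185
  Sum = 68.31 mg/L·hr
Tail: C_last/k_e = 0.86/0.27 = 3.185
AUC_0→∞ (oral capsule) = 68.31 + 3.185 = 71.495 mg/L·hr
F = (AUC_ev/D_ev)/(AUC_iv/D_iv) = (71.495/800)/(33.9/200) = 0.08936875/0.1695 = 0.5272

F = 0.527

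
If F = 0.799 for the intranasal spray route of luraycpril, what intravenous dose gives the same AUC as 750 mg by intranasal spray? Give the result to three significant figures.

D_iv = 599 mg

Systemic exposure from an extravascular dose = F × D_ev, so the equivalent IV dose is F × D_ev.
D_iv = F × D_ev = 0.799 × 750 = 599.25 mg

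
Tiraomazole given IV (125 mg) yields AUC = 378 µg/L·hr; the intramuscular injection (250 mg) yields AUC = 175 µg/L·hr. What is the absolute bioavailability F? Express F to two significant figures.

F = 0.23

F = (AUC_ev / D_ev) / (AUC_iv / D_iv)
  = (175/250) / (378/125)
  = 0.7 / 3.024 = 0.2315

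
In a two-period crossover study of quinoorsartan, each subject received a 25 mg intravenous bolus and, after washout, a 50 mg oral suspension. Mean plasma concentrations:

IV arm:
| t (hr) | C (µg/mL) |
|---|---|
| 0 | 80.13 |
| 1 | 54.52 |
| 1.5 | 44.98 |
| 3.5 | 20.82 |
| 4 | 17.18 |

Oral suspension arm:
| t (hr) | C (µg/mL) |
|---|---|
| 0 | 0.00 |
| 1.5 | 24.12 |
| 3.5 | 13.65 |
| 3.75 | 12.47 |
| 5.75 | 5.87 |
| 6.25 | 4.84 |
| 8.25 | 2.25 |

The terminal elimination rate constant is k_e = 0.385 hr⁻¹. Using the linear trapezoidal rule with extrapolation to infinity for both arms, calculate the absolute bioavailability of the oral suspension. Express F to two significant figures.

Trapezoidal AUC_0→4 (IV):
  [0→1]: (80.13+54.52)/2 × 1 = 67.325
  [1→1.5]: (54.52+44.98)/2 × 0.5 = 24.875
  [1.5→3.5]: (44.98+20.82)/2 × 2 = 65.8
  [3.5→4]: (20.82+17.18)/2 × 0.5 = 9.5
  Sum = 167.5 µg/mL·hr
IV tail: 17.18/0.385 = 44.623; AUC_iv,0→∞ = 167.5 + 44.623 = 212.123 µg/mL·hr
Trapezoidal AUC_0→8.25 (oral suspension):
  [0→1.5]: (0.00+24.12)/2 × 1.5 = 18.09
  [1.5→3.5]: (24.12+13.65)/2 × 2 = 37.77
  [3.5→3.75]: (13.65+12.47)/2 × 0.25 = 3.265
  [3.75→5.75]: (12.47+5.87)/2 × 2 = 18.34
  [5.75→6.25]: (5.87+4.84)/2 × 0.5 = 2.6775
  [6.25→8.25]: (4.84+2.25)/2 × 2 = 7.09
  Sum = 87.2325 µg/mL·hr
oral suspension tail: 2.25/0.385 = 5.844; AUC_ev,0→∞ = 87.2325 + 5.844 = 93.0765 µg/mL·hr
F = (AUC_ev/D_ev)/(AUC_iv/D_iv) = (93.0765/50)/(212.123/25) = 1.86153/8.48492 = 0.2194

F = 0.22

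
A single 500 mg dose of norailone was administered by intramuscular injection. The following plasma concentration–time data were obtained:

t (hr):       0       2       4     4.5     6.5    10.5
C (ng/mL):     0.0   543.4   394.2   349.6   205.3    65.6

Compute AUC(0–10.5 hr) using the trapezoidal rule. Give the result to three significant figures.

Trapezoidal AUC_0→10.5:
  [0→2]: (0.0+543.4)/2 × 2 = 543.4
  [2→4]: (543.4+394.2)/2 × 2 = 937.6
  [4→4.5]: (394.2+349.6)/2 × 0.5 = 185.95
  [4.5→6.5]: (349.6+205.3)/2 × 2 = 554.9
  [6.5→10.5]: (205.3+65.6)/2 × 4 = 541.8
  Sum = 2763.65 ng/mL·hr

AUC = 2760 ng/mL·hr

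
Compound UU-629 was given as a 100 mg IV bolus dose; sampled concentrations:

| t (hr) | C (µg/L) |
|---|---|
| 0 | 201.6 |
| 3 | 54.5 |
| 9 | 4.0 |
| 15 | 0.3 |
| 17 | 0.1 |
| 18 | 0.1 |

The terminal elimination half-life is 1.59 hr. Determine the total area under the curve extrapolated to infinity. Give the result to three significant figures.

AUC = 573 µg/L·hr

Trapezoidal AUC_0→18:
  [0→3]: (201.6+54.5)/2 × 3 = 384.15
  [3→9]: (54.5+4.0)/2 × 6 = 175.5
  [9→15]: (4.0+0.3)/2 × 6 = 12.9
  [15→17]: (0.3+0.1)/2 × 2 = 0.4
  [17→18]: (0.1+0.1)/2 × 1 = 0.1
  Sum = 573.05 µg/L·hr
k_e = ln2 / t½ = 0.693147 / 1.59 = 0.4359 hr^-1
Extrapolated tail: C_last / k_e = 0.1 / 0.4359 = 0.229
AUC_0→∞ = 573.05 + 0.229 = 573.279 µg/L·hr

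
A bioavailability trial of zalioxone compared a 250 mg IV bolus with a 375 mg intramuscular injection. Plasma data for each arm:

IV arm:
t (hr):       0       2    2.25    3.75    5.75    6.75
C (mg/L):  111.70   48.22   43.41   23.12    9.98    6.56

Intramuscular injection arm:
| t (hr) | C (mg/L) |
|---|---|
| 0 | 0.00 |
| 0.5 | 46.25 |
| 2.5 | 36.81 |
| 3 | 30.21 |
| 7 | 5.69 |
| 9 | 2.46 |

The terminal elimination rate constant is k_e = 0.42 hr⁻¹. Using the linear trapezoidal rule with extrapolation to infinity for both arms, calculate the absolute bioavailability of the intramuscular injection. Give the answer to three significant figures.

F = 0.472

Trapezoidal AUC_0→6.75 (IV):
  [0→2]: (111.70+48.22)/2 × 2 = 159.92
  [2→2.25]: (48.22+43.41)/2 × 0.25 = 11.45375
  [2.25→3.75]: (43.41+23.12)/2 × 1.5 = 49.8975
  [3.75→5.75]: (23.12+9.98)/2 × 2 = 33.1
  [5.75→6.75]: (9.98+6.56)/2 × 1 = 8.27
  Sum = 262.64125 mg/L·hr
IV tail: 6.56/0.42 = 15.619; AUC_iv,0→∞ = 262.64125 + 15.619 = 278.26025 mg/L·hr
Trapezoidal AUC_0→9 (intramuscular injection):
  [0→0.5]: (0.00+46.25)/2 × 0.5 = 11.5625
  [0.5→2.5]: (46.25+36.81)/2 × 2 = 83.06
  [2.5→3]: (36.81+30.21)/2 × 0.5 = 16.755
  [3→7]: (30.21+5.69)/2 × 4 = 71.8
  [7→9]: (5.69+2.46)/2 × 2 = 8.15
  Sum = 191.3275 mg/L·hr
intramuscular injection tail: 2.46/0.42 = 5.857; AUC_ev,0→∞ = 191.3275 + 5.857 = 197.1845 mg/L·hr
F = (AUC_ev/D_ev)/(AUC_iv/D_iv) = (197.1845/375)/(278.26025/250) = 0.525825/1.113041 = 0.4724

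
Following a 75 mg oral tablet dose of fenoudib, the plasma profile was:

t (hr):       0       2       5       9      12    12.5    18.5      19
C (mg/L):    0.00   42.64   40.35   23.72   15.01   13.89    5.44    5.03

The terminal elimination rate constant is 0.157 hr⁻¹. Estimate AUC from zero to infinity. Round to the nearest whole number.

Trapezoidal AUC_0→19:
  [0→2]: (0.00+42.64)/2 × 2 = 42.64
  [2→5]: (42.64+40.35)/2 × 3 = 124.485
  [5→9]: (40.35+23.72)/2 × 4 = 128.14
  [9→12]: (23.72+15.01)/2 × 3 = 58.095
  [12→12.5]: (15.01+13.89)/2 × 0.5 = 7.225
  [12.5→18.5]: (13.89+5.44)/2 × 6 = 57.99
  [18.5→19]: (5.44+5.03)/2 × 0.5 = 2.6175
  Sum = 421.1925 mg/L·hr
Extrapolated tail: C_last / k_e = 5.03 / 0.157 = 32.038
AUC_0→∞ = 421.1925 + 32.038 = 453.2305 mg/L·hr

AUC = 453 mg/L·hr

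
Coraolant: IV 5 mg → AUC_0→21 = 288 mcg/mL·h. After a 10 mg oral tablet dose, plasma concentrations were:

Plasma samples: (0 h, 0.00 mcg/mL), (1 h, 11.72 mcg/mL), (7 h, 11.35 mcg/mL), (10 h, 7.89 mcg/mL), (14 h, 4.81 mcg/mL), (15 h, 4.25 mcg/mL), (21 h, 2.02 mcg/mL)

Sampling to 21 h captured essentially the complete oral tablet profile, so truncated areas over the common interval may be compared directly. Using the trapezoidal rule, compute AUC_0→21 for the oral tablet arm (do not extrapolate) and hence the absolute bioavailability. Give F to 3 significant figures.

F = 0.265

Trapezoidal AUC_0→21 (oral tablet):
  [0→1]: (0.00+11.72)/2 × 1 = 5.86
  [1→7]: (11.72+11.35)/2 × 6 = 69.21
  [7→10]: (11.35+7.89)/2 × 3 = 28.86
  [10→14]: (7.89+4.81)/2 × 4 = 25.4
  [14→15]: (4.81+4.25)/2 × 1 = 4.53
  [15→21]: (4.25+2.02)/2 × 6 = 18.81
  Sum = 152.67 mcg/mL·h
F = (AUC_ev/D_ev)/(AUC_iv/D_iv) = (152.67/10)/(288/5) = 15.267/57.6 = 0.2651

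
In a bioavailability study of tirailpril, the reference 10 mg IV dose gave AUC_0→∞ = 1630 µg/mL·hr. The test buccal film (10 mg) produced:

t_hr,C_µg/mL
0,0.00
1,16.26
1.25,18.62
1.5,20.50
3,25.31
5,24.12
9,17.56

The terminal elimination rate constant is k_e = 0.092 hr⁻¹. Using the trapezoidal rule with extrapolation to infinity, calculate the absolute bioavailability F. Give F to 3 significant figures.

F = 0.230

Trapezoidal AUC_0→9 (buccal film):
  [0→1]: (0.00+16.26)/2 × 1 = 8.13
  [1→1.25]: (16.26+18.62)/2 × 0.25 = 4.36
  [1.25→1.5]: (18.62+20.50)/2 × 0.25 = 4.89
  [1.5→3]: (20.50+25.31)/2 × 1.5 = 34.3575
  [3→5]: (25.31+24.12)/2 × 2 = 49.43
  [5→9]: (24.12+17.56)/2 × 4 = 83.36
  Sum = 184.5275 µg/mL·hr
Tail: C_last/k_e = 17.56/0.092 = 190.870
AUC_0→∞ (buccal film) = 184.5275 + 190.870 = 375.3975 µg/mL·hr
F = (AUC_ev/D_ev)/(AUC_iv/D_iv) = (375.3975/10)/(1630/10) = 37.53975/163 = 0.2303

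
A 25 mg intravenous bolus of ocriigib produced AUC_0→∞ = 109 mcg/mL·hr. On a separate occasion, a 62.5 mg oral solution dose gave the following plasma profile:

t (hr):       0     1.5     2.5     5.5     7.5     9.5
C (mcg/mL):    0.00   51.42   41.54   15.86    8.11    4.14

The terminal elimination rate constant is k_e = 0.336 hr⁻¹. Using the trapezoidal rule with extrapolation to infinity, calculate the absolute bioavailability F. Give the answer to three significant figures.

Trapezoidal AUC_0→9.5 (oral solution):
  [0→1.5]: (0.00+51.42)/2 × 1.5 = 38.565
  [1.5→2.5]: (51.42+41.54)/2 × 1 = 46.48
  [2.5→5.5]: (41.54+15.86)/2 × 3 = 86.1
  [5.5→7.5]: (15.86+8.11)/2 × 2 = 23.97
  [7.5→9.5]: (8.11+4.14)/2 × 2 = 12.25
  Sum = 207.365 mcg/mL·hr
Tail: C_last/k_e = 4.14/0.336 = 12.321
AUC_0→∞ (oral solution) = 207.365 + 12.321 = 219.686 mcg/mL·hr
F = (AUC_ev/D_ev)/(AUC_iv/D_iv) = (219.686/62.5)/(109/25) = 3.514976/4.36 = 0.8062

F = 0.806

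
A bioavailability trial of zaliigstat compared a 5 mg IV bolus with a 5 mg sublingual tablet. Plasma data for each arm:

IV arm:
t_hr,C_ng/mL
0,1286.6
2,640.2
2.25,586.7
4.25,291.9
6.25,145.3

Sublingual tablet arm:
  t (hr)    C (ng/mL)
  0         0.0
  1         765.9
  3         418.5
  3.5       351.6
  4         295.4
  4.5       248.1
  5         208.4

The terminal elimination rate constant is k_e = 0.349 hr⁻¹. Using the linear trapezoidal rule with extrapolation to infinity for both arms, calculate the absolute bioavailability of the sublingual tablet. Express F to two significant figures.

F = 0.73

Trapezoidal AUC_0→6.25 (IV):
  [0→2]: (1286.6+640.2)/2 × 2 = 1926.8
  [2→2.25]: (640.2+586.7)/2 × 0.25 = 153.3625
  [2.25→4.25]: (586.7+291.9)/2 × 2 = 878.6
  [4.25→6.25]: (291.9+145.3)/2 × 2 = 437.2
  Sum = 3395.9625 ng/mL·hr
IV tail: 145.3/0.349 = 416.332; AUC_iv,0→∞ = 3395.9625 + 416.332 = 3812.2945 ng/mL·hr
Trapezoidal AUC_0→5 (sublingual tablet):
  [0→1]: (0.0+765.9)/2 × 1 = 382.95
  [1→3]: (765.9+418.5)/2 × 2 = 1184.4
  [3→3.5]: (418.5+351.6)/2 × 0.5 = 192.525
  [3.5→4]: (351.6+295.4)/2 × 0.5 = 161.75
  [4→4.5]: (295.4+248.1)/2 × 0.5 = 135.875
  [4.5→5]: (248.1+208.4)/2 × 0.5 = 114.125
  Sum = 2171.625 ng/mL·hr
sublingual tablet tail: 208.4/0.349 = 597.135; AUC_ev,0→∞ = 2171.625 + 597.135 = 2768.76 ng/mL·hr
F = (AUC_ev/D_ev)/(AUC_iv/D_iv) = (2768.76/5)/(3812.2945/5) = 553.752/762.4589 = 0.7263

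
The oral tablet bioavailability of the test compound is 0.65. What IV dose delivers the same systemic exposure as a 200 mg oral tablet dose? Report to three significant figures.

D_iv = 130 mg

Systemic exposure from an extravascular dose = F × D_ev, so the equivalent IV dose is F × D_ev.
D_iv = F × D_ev = 0.65 × 200 = 130 mg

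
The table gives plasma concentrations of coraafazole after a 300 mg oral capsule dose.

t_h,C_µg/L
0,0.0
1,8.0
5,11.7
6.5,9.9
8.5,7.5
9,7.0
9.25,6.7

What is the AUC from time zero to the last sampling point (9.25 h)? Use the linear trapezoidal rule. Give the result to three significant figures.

AUC = 82.3 µg/L·h

Trapezoidal AUC_0→9.25:
  [0→1]: (0.0+8.0)/2 × 1 = 4.0
  [1→5]: (8.0+11.7)/2 × 4 = 39.4
  [5→6.5]: (11.7+9.9)/2 × 1.5 = 16.2
  [6.5→8.5]: (9.9+7.5)/2 × 2 = 17.4
  [8.5→9]: (7.5+7.0)/2 × 0.5 = 3.625
  [9→9.25]: (7.0+6.7)/2 × 0.25 = 1.7125
  Sum = 82.3375 µg/L·h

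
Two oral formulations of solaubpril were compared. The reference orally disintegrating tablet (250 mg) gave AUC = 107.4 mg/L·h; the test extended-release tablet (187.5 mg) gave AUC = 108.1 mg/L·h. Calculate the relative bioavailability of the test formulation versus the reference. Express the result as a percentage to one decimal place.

F_rel = (AUC_test/D_test) / (AUC_ref/D_ref)
      = (108.1/187.5) / (107.4/250)
      = 0.576533 / 0.4296 = 1.3420 = 134.20%

F_rel = 134.2%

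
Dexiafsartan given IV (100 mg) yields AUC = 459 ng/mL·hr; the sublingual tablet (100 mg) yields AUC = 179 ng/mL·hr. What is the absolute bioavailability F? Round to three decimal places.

F = 0.390

F = (AUC_ev / D_ev) / (AUC_iv / D_iv)
  = (179/100) / (459/100)
  = 1.79 / 4.59 = 0.3900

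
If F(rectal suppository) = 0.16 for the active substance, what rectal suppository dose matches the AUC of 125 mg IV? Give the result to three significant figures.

D_rectal = 781 mg

For equal systemic exposure: F × D_ev = D_iv
D_ev = D_iv / F = 125 / 0.16 = 781.25 mg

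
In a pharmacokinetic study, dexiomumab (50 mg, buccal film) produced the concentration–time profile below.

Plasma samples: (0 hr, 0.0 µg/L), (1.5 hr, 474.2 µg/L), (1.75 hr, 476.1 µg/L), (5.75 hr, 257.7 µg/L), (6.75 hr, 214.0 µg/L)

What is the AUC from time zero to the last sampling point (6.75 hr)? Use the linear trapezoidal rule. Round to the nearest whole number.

AUC = 2178 µg/L·hr

Trapezoidal AUC_0→6.75:
  [0→1.5]: (0.0+474.2)/2 × 1.5 = 355.65
  [1.5→1.75]: (474.2+476.1)/2 × 0.25 = 118.7875
  [1.75→5.75]: (476.1+257.7)/2 × 4 = 1467.6
  [5.75→6.75]: (257.7+214.0)/2 × 1 = 235.85
  Sum = 2177.8875 µg/L·hr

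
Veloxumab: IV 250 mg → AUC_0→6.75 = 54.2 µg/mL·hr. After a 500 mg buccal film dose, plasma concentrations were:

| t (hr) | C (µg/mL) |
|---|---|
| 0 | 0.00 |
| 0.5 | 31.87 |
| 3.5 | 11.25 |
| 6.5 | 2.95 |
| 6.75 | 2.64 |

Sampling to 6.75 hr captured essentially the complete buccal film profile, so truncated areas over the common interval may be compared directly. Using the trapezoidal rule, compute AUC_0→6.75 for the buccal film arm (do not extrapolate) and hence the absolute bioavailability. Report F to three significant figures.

F = 0.873

Trapezoidal AUC_0→6.75 (buccal film):
  [0→0.5]: (0.00+31.87)/2 × 0.5 = 7.9675
  [0.5→3.5]: (31.87+11.25)/2 × 3 = 64.68
  [3.5→6.5]: (11.25+2.95)/2 × 3 = 21.3
  [6.5→6.75]: (2.95+2.64)/2 × 0.25 = 0.69875
  Sum = 94.64625 µg/mL·hr
F = (AUC_ev/D_ev)/(AUC_iv/D_iv) = (94.64625/500)/(54.2/250) = 0.1892925/0.2168 = 0.8731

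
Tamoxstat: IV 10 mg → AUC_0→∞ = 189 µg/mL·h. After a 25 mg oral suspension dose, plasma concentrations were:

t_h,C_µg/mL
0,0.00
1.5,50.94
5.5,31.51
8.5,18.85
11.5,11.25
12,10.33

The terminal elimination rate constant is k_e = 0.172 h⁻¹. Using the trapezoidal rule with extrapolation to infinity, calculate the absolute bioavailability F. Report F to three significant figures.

F = 0.824

Trapezoidal AUC_0→12 (oral suspension):
  [0→1.5]: (0.00+50.94)/2 × 1.5 = 38.205
  [1.5→5.5]: (50.94+31.51)/2 × 4 = 164.9
  [5.5→8.5]: (31.51+18.85)/2 × 3 = 75.54
  [8.5→11.5]: (18.85+11.25)/2 × 3 = 45.15
  [11.5→12]: (11.25+10.33)/2 × 0.5 = 5.395
  Sum = 329.19 µg/mL·h
Tail: C_last/k_e = 10.33/0.172 = 60.058
AUC_0→∞ (oral suspension) = 329.19 + 60.058 = 389.248 µg/mL·h
F = (AUC_ev/D_ev)/(AUC_iv/D_iv) = (389.248/25)/(189/10) = 15.56992/18.9 = 0.8238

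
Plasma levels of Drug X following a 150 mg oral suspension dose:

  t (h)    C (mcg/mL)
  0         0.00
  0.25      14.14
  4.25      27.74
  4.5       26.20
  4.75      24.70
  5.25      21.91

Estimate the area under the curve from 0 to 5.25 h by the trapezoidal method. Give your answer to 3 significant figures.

Trapezoidal AUC_0→5.25:
  [0→0.25]: (0.00+14.14)/2 × 0.25 = 1.7675
  [0.25→4.25]: (14.14+27.74)/2 × 4 = 83.76
  [4.25→4.5]: (27.74+26.20)/2 × 0.25 = 6.7425
  [4.5→4.75]: (26.20+24.70)/2 × 0.25 = 6.3625
  [4.75→5.25]: (24.70+21.91)/2 × 0.5 = 11.6525
  Sum = 110.285 mcg/mL·h

AUC = 110 mcg/mL·h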